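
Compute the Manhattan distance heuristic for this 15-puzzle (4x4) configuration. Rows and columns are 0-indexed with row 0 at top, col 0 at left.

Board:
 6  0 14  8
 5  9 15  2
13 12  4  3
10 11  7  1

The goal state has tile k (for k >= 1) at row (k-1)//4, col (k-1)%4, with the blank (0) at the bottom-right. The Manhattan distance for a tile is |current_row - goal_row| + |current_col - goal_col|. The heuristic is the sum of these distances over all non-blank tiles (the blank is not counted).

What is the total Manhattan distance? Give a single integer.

Answer: 35

Derivation:
Tile 6: at (0,0), goal (1,1), distance |0-1|+|0-1| = 2
Tile 14: at (0,2), goal (3,1), distance |0-3|+|2-1| = 4
Tile 8: at (0,3), goal (1,3), distance |0-1|+|3-3| = 1
Tile 5: at (1,0), goal (1,0), distance |1-1|+|0-0| = 0
Tile 9: at (1,1), goal (2,0), distance |1-2|+|1-0| = 2
Tile 15: at (1,2), goal (3,2), distance |1-3|+|2-2| = 2
Tile 2: at (1,3), goal (0,1), distance |1-0|+|3-1| = 3
Tile 13: at (2,0), goal (3,0), distance |2-3|+|0-0| = 1
Tile 12: at (2,1), goal (2,3), distance |2-2|+|1-3| = 2
Tile 4: at (2,2), goal (0,3), distance |2-0|+|2-3| = 3
Tile 3: at (2,3), goal (0,2), distance |2-0|+|3-2| = 3
Tile 10: at (3,0), goal (2,1), distance |3-2|+|0-1| = 2
Tile 11: at (3,1), goal (2,2), distance |3-2|+|1-2| = 2
Tile 7: at (3,2), goal (1,2), distance |3-1|+|2-2| = 2
Tile 1: at (3,3), goal (0,0), distance |3-0|+|3-0| = 6
Sum: 2 + 4 + 1 + 0 + 2 + 2 + 3 + 1 + 2 + 3 + 3 + 2 + 2 + 2 + 6 = 35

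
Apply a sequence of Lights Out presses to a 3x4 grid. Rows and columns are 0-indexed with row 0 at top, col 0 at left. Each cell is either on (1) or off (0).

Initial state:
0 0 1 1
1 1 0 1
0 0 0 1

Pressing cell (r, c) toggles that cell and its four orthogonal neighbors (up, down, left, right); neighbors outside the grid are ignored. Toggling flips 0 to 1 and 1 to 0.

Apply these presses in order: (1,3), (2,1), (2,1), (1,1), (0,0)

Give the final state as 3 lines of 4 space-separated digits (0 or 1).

Answer: 1 0 1 0
1 0 0 0
0 1 0 0

Derivation:
After press 1 at (1,3):
0 0 1 0
1 1 1 0
0 0 0 0

After press 2 at (2,1):
0 0 1 0
1 0 1 0
1 1 1 0

After press 3 at (2,1):
0 0 1 0
1 1 1 0
0 0 0 0

After press 4 at (1,1):
0 1 1 0
0 0 0 0
0 1 0 0

After press 5 at (0,0):
1 0 1 0
1 0 0 0
0 1 0 0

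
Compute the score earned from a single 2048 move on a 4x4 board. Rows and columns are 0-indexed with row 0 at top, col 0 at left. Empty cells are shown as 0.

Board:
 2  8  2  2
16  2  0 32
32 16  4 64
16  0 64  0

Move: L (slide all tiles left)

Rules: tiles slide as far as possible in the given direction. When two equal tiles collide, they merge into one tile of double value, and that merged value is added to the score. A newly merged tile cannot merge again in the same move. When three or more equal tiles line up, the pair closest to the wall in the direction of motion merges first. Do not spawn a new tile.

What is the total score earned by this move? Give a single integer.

Slide left:
row 0: [2, 8, 2, 2] -> [2, 8, 4, 0]  score +4 (running 4)
row 1: [16, 2, 0, 32] -> [16, 2, 32, 0]  score +0 (running 4)
row 2: [32, 16, 4, 64] -> [32, 16, 4, 64]  score +0 (running 4)
row 3: [16, 0, 64, 0] -> [16, 64, 0, 0]  score +0 (running 4)
Board after move:
 2  8  4  0
16  2 32  0
32 16  4 64
16 64  0  0

Answer: 4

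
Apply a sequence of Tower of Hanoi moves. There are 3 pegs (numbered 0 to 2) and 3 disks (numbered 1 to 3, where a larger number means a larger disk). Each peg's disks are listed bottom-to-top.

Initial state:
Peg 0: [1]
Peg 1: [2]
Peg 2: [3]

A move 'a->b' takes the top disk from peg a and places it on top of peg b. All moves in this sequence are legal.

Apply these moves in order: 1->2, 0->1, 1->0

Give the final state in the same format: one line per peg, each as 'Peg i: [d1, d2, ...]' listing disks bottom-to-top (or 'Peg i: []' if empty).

Answer: Peg 0: [1]
Peg 1: []
Peg 2: [3, 2]

Derivation:
After move 1 (1->2):
Peg 0: [1]
Peg 1: []
Peg 2: [3, 2]

After move 2 (0->1):
Peg 0: []
Peg 1: [1]
Peg 2: [3, 2]

After move 3 (1->0):
Peg 0: [1]
Peg 1: []
Peg 2: [3, 2]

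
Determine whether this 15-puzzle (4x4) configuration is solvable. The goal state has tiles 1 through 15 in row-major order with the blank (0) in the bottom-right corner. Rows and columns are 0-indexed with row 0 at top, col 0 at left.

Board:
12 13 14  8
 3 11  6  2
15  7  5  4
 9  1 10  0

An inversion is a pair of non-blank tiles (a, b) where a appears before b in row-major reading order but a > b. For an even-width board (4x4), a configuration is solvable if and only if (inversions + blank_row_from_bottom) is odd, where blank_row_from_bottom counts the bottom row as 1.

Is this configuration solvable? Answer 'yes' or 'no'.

Inversions: 68
Blank is in row 3 (0-indexed from top), which is row 1 counting from the bottom (bottom = 1).
68 + 1 = 69, which is odd, so the puzzle is solvable.

Answer: yes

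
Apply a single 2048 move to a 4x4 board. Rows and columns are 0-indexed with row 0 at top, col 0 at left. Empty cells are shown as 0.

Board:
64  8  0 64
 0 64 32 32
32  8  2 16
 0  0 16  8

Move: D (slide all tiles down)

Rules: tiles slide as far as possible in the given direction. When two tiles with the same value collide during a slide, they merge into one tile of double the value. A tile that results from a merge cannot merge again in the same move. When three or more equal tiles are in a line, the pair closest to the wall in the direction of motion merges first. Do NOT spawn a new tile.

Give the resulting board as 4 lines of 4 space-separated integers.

Answer:  0  0  0 64
 0  8 32 32
64 64  2 16
32  8 16  8

Derivation:
Slide down:
col 0: [64, 0, 32, 0] -> [0, 0, 64, 32]
col 1: [8, 64, 8, 0] -> [0, 8, 64, 8]
col 2: [0, 32, 2, 16] -> [0, 32, 2, 16]
col 3: [64, 32, 16, 8] -> [64, 32, 16, 8]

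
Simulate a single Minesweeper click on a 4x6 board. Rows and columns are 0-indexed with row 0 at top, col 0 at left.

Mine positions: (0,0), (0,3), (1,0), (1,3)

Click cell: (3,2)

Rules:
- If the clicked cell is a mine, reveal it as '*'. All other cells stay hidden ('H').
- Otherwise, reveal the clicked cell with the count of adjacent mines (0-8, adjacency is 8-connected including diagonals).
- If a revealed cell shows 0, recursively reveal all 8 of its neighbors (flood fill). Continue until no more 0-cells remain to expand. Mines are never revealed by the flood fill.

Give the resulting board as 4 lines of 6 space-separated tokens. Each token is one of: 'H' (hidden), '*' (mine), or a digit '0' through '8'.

H H H H 2 0
H H H H 2 0
1 1 1 1 1 0
0 0 0 0 0 0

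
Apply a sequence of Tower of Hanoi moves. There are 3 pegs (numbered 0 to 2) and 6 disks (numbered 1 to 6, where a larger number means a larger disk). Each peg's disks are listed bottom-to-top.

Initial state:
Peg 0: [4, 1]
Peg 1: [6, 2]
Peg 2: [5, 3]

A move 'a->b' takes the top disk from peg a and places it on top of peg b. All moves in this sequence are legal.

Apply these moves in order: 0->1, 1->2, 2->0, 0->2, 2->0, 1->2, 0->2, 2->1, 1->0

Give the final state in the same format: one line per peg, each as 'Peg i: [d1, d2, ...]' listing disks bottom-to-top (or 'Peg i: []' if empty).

Answer: Peg 0: [4, 1]
Peg 1: [6]
Peg 2: [5, 3, 2]

Derivation:
After move 1 (0->1):
Peg 0: [4]
Peg 1: [6, 2, 1]
Peg 2: [5, 3]

After move 2 (1->2):
Peg 0: [4]
Peg 1: [6, 2]
Peg 2: [5, 3, 1]

After move 3 (2->0):
Peg 0: [4, 1]
Peg 1: [6, 2]
Peg 2: [5, 3]

After move 4 (0->2):
Peg 0: [4]
Peg 1: [6, 2]
Peg 2: [5, 3, 1]

After move 5 (2->0):
Peg 0: [4, 1]
Peg 1: [6, 2]
Peg 2: [5, 3]

After move 6 (1->2):
Peg 0: [4, 1]
Peg 1: [6]
Peg 2: [5, 3, 2]

After move 7 (0->2):
Peg 0: [4]
Peg 1: [6]
Peg 2: [5, 3, 2, 1]

After move 8 (2->1):
Peg 0: [4]
Peg 1: [6, 1]
Peg 2: [5, 3, 2]

After move 9 (1->0):
Peg 0: [4, 1]
Peg 1: [6]
Peg 2: [5, 3, 2]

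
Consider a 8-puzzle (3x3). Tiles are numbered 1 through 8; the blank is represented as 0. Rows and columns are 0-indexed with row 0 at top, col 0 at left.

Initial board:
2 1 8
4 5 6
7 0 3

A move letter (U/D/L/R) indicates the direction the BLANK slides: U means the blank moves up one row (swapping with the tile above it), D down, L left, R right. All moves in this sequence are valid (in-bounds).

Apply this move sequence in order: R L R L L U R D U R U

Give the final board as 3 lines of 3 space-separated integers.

After move 1 (R):
2 1 8
4 5 6
7 3 0

After move 2 (L):
2 1 8
4 5 6
7 0 3

After move 3 (R):
2 1 8
4 5 6
7 3 0

After move 4 (L):
2 1 8
4 5 6
7 0 3

After move 5 (L):
2 1 8
4 5 6
0 7 3

After move 6 (U):
2 1 8
0 5 6
4 7 3

After move 7 (R):
2 1 8
5 0 6
4 7 3

After move 8 (D):
2 1 8
5 7 6
4 0 3

After move 9 (U):
2 1 8
5 0 6
4 7 3

After move 10 (R):
2 1 8
5 6 0
4 7 3

After move 11 (U):
2 1 0
5 6 8
4 7 3

Answer: 2 1 0
5 6 8
4 7 3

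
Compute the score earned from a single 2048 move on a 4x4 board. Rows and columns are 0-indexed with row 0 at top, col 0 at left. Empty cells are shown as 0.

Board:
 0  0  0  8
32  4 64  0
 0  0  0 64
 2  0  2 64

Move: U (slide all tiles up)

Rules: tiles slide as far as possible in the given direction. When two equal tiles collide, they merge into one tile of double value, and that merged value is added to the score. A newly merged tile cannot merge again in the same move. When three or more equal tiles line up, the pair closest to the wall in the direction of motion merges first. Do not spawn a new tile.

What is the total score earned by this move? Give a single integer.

Answer: 128

Derivation:
Slide up:
col 0: [0, 32, 0, 2] -> [32, 2, 0, 0]  score +0 (running 0)
col 1: [0, 4, 0, 0] -> [4, 0, 0, 0]  score +0 (running 0)
col 2: [0, 64, 0, 2] -> [64, 2, 0, 0]  score +0 (running 0)
col 3: [8, 0, 64, 64] -> [8, 128, 0, 0]  score +128 (running 128)
Board after move:
 32   4  64   8
  2   0   2 128
  0   0   0   0
  0   0   0   0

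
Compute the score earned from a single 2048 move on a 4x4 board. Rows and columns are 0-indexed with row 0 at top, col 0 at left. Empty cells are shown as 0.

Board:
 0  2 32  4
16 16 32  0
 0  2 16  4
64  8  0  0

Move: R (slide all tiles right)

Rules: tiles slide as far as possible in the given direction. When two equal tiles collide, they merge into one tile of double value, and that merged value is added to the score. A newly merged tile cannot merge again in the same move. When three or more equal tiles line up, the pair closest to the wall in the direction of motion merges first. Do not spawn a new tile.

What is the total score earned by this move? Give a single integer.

Slide right:
row 0: [0, 2, 32, 4] -> [0, 2, 32, 4]  score +0 (running 0)
row 1: [16, 16, 32, 0] -> [0, 0, 32, 32]  score +32 (running 32)
row 2: [0, 2, 16, 4] -> [0, 2, 16, 4]  score +0 (running 32)
row 3: [64, 8, 0, 0] -> [0, 0, 64, 8]  score +0 (running 32)
Board after move:
 0  2 32  4
 0  0 32 32
 0  2 16  4
 0  0 64  8

Answer: 32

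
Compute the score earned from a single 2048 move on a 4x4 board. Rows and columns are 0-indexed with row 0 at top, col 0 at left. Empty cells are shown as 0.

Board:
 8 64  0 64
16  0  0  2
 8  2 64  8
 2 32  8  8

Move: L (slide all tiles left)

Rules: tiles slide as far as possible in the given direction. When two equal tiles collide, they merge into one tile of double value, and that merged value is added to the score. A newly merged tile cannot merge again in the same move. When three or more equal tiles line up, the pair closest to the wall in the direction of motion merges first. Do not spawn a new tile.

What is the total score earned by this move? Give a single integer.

Slide left:
row 0: [8, 64, 0, 64] -> [8, 128, 0, 0]  score +128 (running 128)
row 1: [16, 0, 0, 2] -> [16, 2, 0, 0]  score +0 (running 128)
row 2: [8, 2, 64, 8] -> [8, 2, 64, 8]  score +0 (running 128)
row 3: [2, 32, 8, 8] -> [2, 32, 16, 0]  score +16 (running 144)
Board after move:
  8 128   0   0
 16   2   0   0
  8   2  64   8
  2  32  16   0

Answer: 144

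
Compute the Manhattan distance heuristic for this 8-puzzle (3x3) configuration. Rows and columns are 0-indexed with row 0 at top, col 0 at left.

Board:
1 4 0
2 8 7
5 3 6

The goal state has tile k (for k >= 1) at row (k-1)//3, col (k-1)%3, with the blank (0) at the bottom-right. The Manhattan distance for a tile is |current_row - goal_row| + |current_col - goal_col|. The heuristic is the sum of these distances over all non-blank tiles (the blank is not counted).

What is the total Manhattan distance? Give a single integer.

Tile 1: (0,0)->(0,0) = 0
Tile 4: (0,1)->(1,0) = 2
Tile 2: (1,0)->(0,1) = 2
Tile 8: (1,1)->(2,1) = 1
Tile 7: (1,2)->(2,0) = 3
Tile 5: (2,0)->(1,1) = 2
Tile 3: (2,1)->(0,2) = 3
Tile 6: (2,2)->(1,2) = 1
Sum: 0 + 2 + 2 + 1 + 3 + 2 + 3 + 1 = 14

Answer: 14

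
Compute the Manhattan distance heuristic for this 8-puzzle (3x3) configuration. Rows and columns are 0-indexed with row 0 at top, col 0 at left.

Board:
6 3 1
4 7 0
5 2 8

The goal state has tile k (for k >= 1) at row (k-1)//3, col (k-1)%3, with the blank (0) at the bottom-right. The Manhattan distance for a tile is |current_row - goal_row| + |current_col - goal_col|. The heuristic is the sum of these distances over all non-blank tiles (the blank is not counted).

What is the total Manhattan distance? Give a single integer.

Answer: 13

Derivation:
Tile 6: (0,0)->(1,2) = 3
Tile 3: (0,1)->(0,2) = 1
Tile 1: (0,2)->(0,0) = 2
Tile 4: (1,0)->(1,0) = 0
Tile 7: (1,1)->(2,0) = 2
Tile 5: (2,0)->(1,1) = 2
Tile 2: (2,1)->(0,1) = 2
Tile 8: (2,2)->(2,1) = 1
Sum: 3 + 1 + 2 + 0 + 2 + 2 + 2 + 1 = 13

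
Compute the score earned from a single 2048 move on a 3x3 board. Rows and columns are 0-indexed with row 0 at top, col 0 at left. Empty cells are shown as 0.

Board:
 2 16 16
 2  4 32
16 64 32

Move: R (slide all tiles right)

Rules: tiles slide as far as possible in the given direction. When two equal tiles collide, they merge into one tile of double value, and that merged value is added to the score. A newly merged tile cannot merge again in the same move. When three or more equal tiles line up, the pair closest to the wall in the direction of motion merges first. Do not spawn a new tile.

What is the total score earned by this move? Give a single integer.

Answer: 32

Derivation:
Slide right:
row 0: [2, 16, 16] -> [0, 2, 32]  score +32 (running 32)
row 1: [2, 4, 32] -> [2, 4, 32]  score +0 (running 32)
row 2: [16, 64, 32] -> [16, 64, 32]  score +0 (running 32)
Board after move:
 0  2 32
 2  4 32
16 64 32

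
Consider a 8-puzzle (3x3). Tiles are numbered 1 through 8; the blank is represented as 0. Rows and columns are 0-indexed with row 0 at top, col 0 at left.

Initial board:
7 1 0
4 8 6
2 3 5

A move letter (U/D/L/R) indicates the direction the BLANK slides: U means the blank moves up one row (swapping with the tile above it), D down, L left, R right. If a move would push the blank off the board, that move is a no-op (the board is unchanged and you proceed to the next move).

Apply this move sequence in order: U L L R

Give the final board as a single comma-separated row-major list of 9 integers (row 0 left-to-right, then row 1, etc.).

After move 1 (U):
7 1 0
4 8 6
2 3 5

After move 2 (L):
7 0 1
4 8 6
2 3 5

After move 3 (L):
0 7 1
4 8 6
2 3 5

After move 4 (R):
7 0 1
4 8 6
2 3 5

Answer: 7, 0, 1, 4, 8, 6, 2, 3, 5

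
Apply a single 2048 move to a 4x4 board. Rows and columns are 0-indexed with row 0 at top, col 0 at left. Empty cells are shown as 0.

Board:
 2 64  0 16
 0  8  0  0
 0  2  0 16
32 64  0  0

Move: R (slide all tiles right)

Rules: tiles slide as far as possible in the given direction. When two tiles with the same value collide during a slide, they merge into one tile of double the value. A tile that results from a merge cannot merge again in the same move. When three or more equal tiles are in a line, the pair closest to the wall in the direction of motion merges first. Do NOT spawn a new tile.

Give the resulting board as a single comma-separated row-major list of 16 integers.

Answer: 0, 2, 64, 16, 0, 0, 0, 8, 0, 0, 2, 16, 0, 0, 32, 64

Derivation:
Slide right:
row 0: [2, 64, 0, 16] -> [0, 2, 64, 16]
row 1: [0, 8, 0, 0] -> [0, 0, 0, 8]
row 2: [0, 2, 0, 16] -> [0, 0, 2, 16]
row 3: [32, 64, 0, 0] -> [0, 0, 32, 64]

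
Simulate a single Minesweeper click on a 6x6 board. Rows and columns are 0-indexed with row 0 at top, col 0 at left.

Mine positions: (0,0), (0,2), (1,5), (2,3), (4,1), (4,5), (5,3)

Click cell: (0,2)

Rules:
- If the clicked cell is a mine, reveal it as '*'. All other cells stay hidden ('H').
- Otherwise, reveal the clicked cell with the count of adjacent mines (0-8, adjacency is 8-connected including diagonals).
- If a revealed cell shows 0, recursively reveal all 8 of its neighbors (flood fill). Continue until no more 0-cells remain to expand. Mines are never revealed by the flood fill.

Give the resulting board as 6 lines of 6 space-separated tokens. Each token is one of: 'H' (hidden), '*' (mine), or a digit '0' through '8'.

H H * H H H
H H H H H H
H H H H H H
H H H H H H
H H H H H H
H H H H H H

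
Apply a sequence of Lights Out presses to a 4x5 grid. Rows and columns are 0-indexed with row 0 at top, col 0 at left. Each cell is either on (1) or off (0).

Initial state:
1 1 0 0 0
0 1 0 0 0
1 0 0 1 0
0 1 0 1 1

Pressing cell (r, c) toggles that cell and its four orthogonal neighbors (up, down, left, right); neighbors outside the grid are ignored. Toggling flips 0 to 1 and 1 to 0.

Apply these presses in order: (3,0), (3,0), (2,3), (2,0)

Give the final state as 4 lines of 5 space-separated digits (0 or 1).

After press 1 at (3,0):
1 1 0 0 0
0 1 0 0 0
0 0 0 1 0
1 0 0 1 1

After press 2 at (3,0):
1 1 0 0 0
0 1 0 0 0
1 0 0 1 0
0 1 0 1 1

After press 3 at (2,3):
1 1 0 0 0
0 1 0 1 0
1 0 1 0 1
0 1 0 0 1

After press 4 at (2,0):
1 1 0 0 0
1 1 0 1 0
0 1 1 0 1
1 1 0 0 1

Answer: 1 1 0 0 0
1 1 0 1 0
0 1 1 0 1
1 1 0 0 1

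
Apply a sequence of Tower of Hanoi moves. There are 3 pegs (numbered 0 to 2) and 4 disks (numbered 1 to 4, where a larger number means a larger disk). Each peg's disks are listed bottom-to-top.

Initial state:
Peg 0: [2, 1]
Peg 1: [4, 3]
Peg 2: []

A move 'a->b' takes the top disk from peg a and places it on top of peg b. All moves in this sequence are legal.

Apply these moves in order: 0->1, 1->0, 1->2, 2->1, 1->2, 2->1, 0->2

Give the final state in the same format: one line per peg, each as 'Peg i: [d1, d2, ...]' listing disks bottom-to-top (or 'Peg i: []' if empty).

Answer: Peg 0: [2]
Peg 1: [4, 3]
Peg 2: [1]

Derivation:
After move 1 (0->1):
Peg 0: [2]
Peg 1: [4, 3, 1]
Peg 2: []

After move 2 (1->0):
Peg 0: [2, 1]
Peg 1: [4, 3]
Peg 2: []

After move 3 (1->2):
Peg 0: [2, 1]
Peg 1: [4]
Peg 2: [3]

After move 4 (2->1):
Peg 0: [2, 1]
Peg 1: [4, 3]
Peg 2: []

After move 5 (1->2):
Peg 0: [2, 1]
Peg 1: [4]
Peg 2: [3]

After move 6 (2->1):
Peg 0: [2, 1]
Peg 1: [4, 3]
Peg 2: []

After move 7 (0->2):
Peg 0: [2]
Peg 1: [4, 3]
Peg 2: [1]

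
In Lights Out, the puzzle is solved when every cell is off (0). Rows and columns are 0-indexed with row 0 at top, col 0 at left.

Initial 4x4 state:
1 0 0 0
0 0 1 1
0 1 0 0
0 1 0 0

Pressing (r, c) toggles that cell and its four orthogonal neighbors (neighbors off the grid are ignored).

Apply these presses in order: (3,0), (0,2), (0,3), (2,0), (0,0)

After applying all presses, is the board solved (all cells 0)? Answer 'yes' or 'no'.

After press 1 at (3,0):
1 0 0 0
0 0 1 1
1 1 0 0
1 0 0 0

After press 2 at (0,2):
1 1 1 1
0 0 0 1
1 1 0 0
1 0 0 0

After press 3 at (0,3):
1 1 0 0
0 0 0 0
1 1 0 0
1 0 0 0

After press 4 at (2,0):
1 1 0 0
1 0 0 0
0 0 0 0
0 0 0 0

After press 5 at (0,0):
0 0 0 0
0 0 0 0
0 0 0 0
0 0 0 0

Lights still on: 0

Answer: yes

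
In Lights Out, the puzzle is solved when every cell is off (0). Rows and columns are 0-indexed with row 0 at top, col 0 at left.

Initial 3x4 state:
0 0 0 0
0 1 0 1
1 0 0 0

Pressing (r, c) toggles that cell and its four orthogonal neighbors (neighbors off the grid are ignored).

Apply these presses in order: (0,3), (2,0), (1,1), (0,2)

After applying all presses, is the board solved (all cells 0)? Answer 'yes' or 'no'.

After press 1 at (0,3):
0 0 1 1
0 1 0 0
1 0 0 0

After press 2 at (2,0):
0 0 1 1
1 1 0 0
0 1 0 0

After press 3 at (1,1):
0 1 1 1
0 0 1 0
0 0 0 0

After press 4 at (0,2):
0 0 0 0
0 0 0 0
0 0 0 0

Lights still on: 0

Answer: yes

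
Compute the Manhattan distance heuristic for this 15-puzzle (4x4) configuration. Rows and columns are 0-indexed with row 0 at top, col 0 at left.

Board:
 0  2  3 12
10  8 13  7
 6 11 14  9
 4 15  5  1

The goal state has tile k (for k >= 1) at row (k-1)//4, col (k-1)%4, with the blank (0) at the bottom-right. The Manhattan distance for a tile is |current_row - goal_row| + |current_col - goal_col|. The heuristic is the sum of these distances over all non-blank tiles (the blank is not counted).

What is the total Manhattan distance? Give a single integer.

Answer: 36

Derivation:
Tile 2: at (0,1), goal (0,1), distance |0-0|+|1-1| = 0
Tile 3: at (0,2), goal (0,2), distance |0-0|+|2-2| = 0
Tile 12: at (0,3), goal (2,3), distance |0-2|+|3-3| = 2
Tile 10: at (1,0), goal (2,1), distance |1-2|+|0-1| = 2
Tile 8: at (1,1), goal (1,3), distance |1-1|+|1-3| = 2
Tile 13: at (1,2), goal (3,0), distance |1-3|+|2-0| = 4
Tile 7: at (1,3), goal (1,2), distance |1-1|+|3-2| = 1
Tile 6: at (2,0), goal (1,1), distance |2-1|+|0-1| = 2
Tile 11: at (2,1), goal (2,2), distance |2-2|+|1-2| = 1
Tile 14: at (2,2), goal (3,1), distance |2-3|+|2-1| = 2
Tile 9: at (2,3), goal (2,0), distance |2-2|+|3-0| = 3
Tile 4: at (3,0), goal (0,3), distance |3-0|+|0-3| = 6
Tile 15: at (3,1), goal (3,2), distance |3-3|+|1-2| = 1
Tile 5: at (3,2), goal (1,0), distance |3-1|+|2-0| = 4
Tile 1: at (3,3), goal (0,0), distance |3-0|+|3-0| = 6
Sum: 0 + 0 + 2 + 2 + 2 + 4 + 1 + 2 + 1 + 2 + 3 + 6 + 1 + 4 + 6 = 36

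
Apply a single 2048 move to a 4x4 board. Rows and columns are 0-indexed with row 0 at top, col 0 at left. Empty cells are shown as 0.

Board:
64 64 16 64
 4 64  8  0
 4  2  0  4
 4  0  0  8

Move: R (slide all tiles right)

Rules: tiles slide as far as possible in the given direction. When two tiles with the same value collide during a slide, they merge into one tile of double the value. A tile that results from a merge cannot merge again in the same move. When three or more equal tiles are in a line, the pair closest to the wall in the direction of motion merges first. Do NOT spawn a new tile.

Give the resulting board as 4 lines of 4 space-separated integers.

Answer:   0 128  16  64
  0   4  64   8
  0   4   2   4
  0   0   4   8

Derivation:
Slide right:
row 0: [64, 64, 16, 64] -> [0, 128, 16, 64]
row 1: [4, 64, 8, 0] -> [0, 4, 64, 8]
row 2: [4, 2, 0, 4] -> [0, 4, 2, 4]
row 3: [4, 0, 0, 8] -> [0, 0, 4, 8]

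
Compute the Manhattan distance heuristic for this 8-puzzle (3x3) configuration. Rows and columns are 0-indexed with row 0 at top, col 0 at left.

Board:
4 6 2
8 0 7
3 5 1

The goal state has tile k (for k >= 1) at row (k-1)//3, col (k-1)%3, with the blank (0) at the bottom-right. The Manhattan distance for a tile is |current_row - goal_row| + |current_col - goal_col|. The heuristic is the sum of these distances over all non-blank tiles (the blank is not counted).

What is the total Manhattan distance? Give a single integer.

Tile 4: (0,0)->(1,0) = 1
Tile 6: (0,1)->(1,2) = 2
Tile 2: (0,2)->(0,1) = 1
Tile 8: (1,0)->(2,1) = 2
Tile 7: (1,2)->(2,0) = 3
Tile 3: (2,0)->(0,2) = 4
Tile 5: (2,1)->(1,1) = 1
Tile 1: (2,2)->(0,0) = 4
Sum: 1 + 2 + 1 + 2 + 3 + 4 + 1 + 4 = 18

Answer: 18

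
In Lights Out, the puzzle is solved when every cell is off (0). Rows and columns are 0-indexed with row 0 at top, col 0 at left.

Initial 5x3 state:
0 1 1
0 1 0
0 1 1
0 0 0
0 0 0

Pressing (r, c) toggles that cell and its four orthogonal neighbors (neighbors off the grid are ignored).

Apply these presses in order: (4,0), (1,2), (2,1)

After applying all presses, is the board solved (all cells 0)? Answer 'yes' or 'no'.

After press 1 at (4,0):
0 1 1
0 1 0
0 1 1
1 0 0
1 1 0

After press 2 at (1,2):
0 1 0
0 0 1
0 1 0
1 0 0
1 1 0

After press 3 at (2,1):
0 1 0
0 1 1
1 0 1
1 1 0
1 1 0

Lights still on: 9

Answer: no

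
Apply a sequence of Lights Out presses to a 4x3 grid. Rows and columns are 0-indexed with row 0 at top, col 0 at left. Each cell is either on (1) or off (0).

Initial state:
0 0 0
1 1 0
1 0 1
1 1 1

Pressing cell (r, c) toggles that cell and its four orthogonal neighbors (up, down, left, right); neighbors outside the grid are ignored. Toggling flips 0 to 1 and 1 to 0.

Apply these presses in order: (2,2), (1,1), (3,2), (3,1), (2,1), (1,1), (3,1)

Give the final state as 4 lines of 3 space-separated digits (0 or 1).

Answer: 0 0 0
1 0 1
0 0 0
1 1 1

Derivation:
After press 1 at (2,2):
0 0 0
1 1 1
1 1 0
1 1 0

After press 2 at (1,1):
0 1 0
0 0 0
1 0 0
1 1 0

After press 3 at (3,2):
0 1 0
0 0 0
1 0 1
1 0 1

After press 4 at (3,1):
0 1 0
0 0 0
1 1 1
0 1 0

After press 5 at (2,1):
0 1 0
0 1 0
0 0 0
0 0 0

After press 6 at (1,1):
0 0 0
1 0 1
0 1 0
0 0 0

After press 7 at (3,1):
0 0 0
1 0 1
0 0 0
1 1 1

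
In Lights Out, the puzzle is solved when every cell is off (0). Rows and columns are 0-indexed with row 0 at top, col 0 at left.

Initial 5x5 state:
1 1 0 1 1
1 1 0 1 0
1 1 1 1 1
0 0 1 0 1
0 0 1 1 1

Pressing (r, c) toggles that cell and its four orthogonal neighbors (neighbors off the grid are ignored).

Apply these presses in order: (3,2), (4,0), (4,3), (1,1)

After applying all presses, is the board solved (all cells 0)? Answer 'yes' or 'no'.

Answer: no

Derivation:
After press 1 at (3,2):
1 1 0 1 1
1 1 0 1 0
1 1 0 1 1
0 1 0 1 1
0 0 0 1 1

After press 2 at (4,0):
1 1 0 1 1
1 1 0 1 0
1 1 0 1 1
1 1 0 1 1
1 1 0 1 1

After press 3 at (4,3):
1 1 0 1 1
1 1 0 1 0
1 1 0 1 1
1 1 0 0 1
1 1 1 0 0

After press 4 at (1,1):
1 0 0 1 1
0 0 1 1 0
1 0 0 1 1
1 1 0 0 1
1 1 1 0 0

Lights still on: 14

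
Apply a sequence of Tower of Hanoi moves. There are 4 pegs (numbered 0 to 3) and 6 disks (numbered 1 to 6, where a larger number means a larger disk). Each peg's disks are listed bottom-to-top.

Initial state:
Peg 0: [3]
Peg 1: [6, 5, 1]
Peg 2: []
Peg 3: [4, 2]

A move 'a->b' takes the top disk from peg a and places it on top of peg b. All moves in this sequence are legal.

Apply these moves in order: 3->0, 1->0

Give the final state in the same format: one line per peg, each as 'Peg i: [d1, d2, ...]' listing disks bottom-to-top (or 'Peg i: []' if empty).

After move 1 (3->0):
Peg 0: [3, 2]
Peg 1: [6, 5, 1]
Peg 2: []
Peg 3: [4]

After move 2 (1->0):
Peg 0: [3, 2, 1]
Peg 1: [6, 5]
Peg 2: []
Peg 3: [4]

Answer: Peg 0: [3, 2, 1]
Peg 1: [6, 5]
Peg 2: []
Peg 3: [4]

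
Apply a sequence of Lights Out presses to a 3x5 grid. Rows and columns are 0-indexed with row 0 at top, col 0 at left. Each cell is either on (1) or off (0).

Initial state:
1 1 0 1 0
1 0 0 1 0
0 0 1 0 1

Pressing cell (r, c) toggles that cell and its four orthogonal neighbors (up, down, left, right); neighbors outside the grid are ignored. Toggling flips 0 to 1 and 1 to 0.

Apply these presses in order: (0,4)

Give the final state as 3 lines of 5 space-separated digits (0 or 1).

After press 1 at (0,4):
1 1 0 0 1
1 0 0 1 1
0 0 1 0 1

Answer: 1 1 0 0 1
1 0 0 1 1
0 0 1 0 1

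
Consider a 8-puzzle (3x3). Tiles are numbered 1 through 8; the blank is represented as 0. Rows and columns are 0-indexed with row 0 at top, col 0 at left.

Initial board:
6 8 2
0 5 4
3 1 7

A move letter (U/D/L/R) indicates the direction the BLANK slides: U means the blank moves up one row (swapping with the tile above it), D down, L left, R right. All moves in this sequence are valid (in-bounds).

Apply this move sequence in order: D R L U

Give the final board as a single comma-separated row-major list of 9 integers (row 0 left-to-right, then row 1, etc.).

After move 1 (D):
6 8 2
3 5 4
0 1 7

After move 2 (R):
6 8 2
3 5 4
1 0 7

After move 3 (L):
6 8 2
3 5 4
0 1 7

After move 4 (U):
6 8 2
0 5 4
3 1 7

Answer: 6, 8, 2, 0, 5, 4, 3, 1, 7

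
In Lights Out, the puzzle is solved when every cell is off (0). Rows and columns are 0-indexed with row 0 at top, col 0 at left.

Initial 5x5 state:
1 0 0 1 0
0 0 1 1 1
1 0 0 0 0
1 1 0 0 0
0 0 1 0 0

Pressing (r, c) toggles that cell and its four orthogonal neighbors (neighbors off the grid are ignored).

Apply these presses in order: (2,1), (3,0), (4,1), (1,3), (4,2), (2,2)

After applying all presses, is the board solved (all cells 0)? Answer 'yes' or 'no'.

Answer: no

Derivation:
After press 1 at (2,1):
1 0 0 1 0
0 1 1 1 1
0 1 1 0 0
1 0 0 0 0
0 0 1 0 0

After press 2 at (3,0):
1 0 0 1 0
0 1 1 1 1
1 1 1 0 0
0 1 0 0 0
1 0 1 0 0

After press 3 at (4,1):
1 0 0 1 0
0 1 1 1 1
1 1 1 0 0
0 0 0 0 0
0 1 0 0 0

After press 4 at (1,3):
1 0 0 0 0
0 1 0 0 0
1 1 1 1 0
0 0 0 0 0
0 1 0 0 0

After press 5 at (4,2):
1 0 0 0 0
0 1 0 0 0
1 1 1 1 0
0 0 1 0 0
0 0 1 1 0

After press 6 at (2,2):
1 0 0 0 0
0 1 1 0 0
1 0 0 0 0
0 0 0 0 0
0 0 1 1 0

Lights still on: 6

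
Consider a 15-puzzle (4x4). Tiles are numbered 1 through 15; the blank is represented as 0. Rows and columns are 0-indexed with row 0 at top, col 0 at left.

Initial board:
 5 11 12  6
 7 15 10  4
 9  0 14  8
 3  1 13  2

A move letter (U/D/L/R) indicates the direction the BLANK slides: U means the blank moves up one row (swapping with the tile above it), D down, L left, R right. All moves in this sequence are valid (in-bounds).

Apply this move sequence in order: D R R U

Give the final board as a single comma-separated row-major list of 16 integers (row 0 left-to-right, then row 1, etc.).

After move 1 (D):
 5 11 12  6
 7 15 10  4
 9  1 14  8
 3  0 13  2

After move 2 (R):
 5 11 12  6
 7 15 10  4
 9  1 14  8
 3 13  0  2

After move 3 (R):
 5 11 12  6
 7 15 10  4
 9  1 14  8
 3 13  2  0

After move 4 (U):
 5 11 12  6
 7 15 10  4
 9  1 14  0
 3 13  2  8

Answer: 5, 11, 12, 6, 7, 15, 10, 4, 9, 1, 14, 0, 3, 13, 2, 8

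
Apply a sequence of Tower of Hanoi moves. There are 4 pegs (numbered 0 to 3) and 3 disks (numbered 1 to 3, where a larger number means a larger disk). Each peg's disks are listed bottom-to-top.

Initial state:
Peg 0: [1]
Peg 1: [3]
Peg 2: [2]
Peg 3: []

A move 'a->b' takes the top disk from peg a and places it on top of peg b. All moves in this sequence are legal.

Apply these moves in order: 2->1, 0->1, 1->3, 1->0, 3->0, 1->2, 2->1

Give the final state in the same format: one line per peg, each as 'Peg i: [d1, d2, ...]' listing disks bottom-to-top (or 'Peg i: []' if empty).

After move 1 (2->1):
Peg 0: [1]
Peg 1: [3, 2]
Peg 2: []
Peg 3: []

After move 2 (0->1):
Peg 0: []
Peg 1: [3, 2, 1]
Peg 2: []
Peg 3: []

After move 3 (1->3):
Peg 0: []
Peg 1: [3, 2]
Peg 2: []
Peg 3: [1]

After move 4 (1->0):
Peg 0: [2]
Peg 1: [3]
Peg 2: []
Peg 3: [1]

After move 5 (3->0):
Peg 0: [2, 1]
Peg 1: [3]
Peg 2: []
Peg 3: []

After move 6 (1->2):
Peg 0: [2, 1]
Peg 1: []
Peg 2: [3]
Peg 3: []

After move 7 (2->1):
Peg 0: [2, 1]
Peg 1: [3]
Peg 2: []
Peg 3: []

Answer: Peg 0: [2, 1]
Peg 1: [3]
Peg 2: []
Peg 3: []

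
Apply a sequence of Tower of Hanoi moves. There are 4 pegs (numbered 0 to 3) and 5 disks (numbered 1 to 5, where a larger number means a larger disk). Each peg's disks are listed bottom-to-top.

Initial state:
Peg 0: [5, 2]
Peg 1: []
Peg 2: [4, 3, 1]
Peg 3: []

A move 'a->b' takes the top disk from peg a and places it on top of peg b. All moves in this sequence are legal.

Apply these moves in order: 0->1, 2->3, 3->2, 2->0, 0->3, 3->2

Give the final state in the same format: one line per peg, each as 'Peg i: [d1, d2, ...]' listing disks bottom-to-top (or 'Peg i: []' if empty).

After move 1 (0->1):
Peg 0: [5]
Peg 1: [2]
Peg 2: [4, 3, 1]
Peg 3: []

After move 2 (2->3):
Peg 0: [5]
Peg 1: [2]
Peg 2: [4, 3]
Peg 3: [1]

After move 3 (3->2):
Peg 0: [5]
Peg 1: [2]
Peg 2: [4, 3, 1]
Peg 3: []

After move 4 (2->0):
Peg 0: [5, 1]
Peg 1: [2]
Peg 2: [4, 3]
Peg 3: []

After move 5 (0->3):
Peg 0: [5]
Peg 1: [2]
Peg 2: [4, 3]
Peg 3: [1]

After move 6 (3->2):
Peg 0: [5]
Peg 1: [2]
Peg 2: [4, 3, 1]
Peg 3: []

Answer: Peg 0: [5]
Peg 1: [2]
Peg 2: [4, 3, 1]
Peg 3: []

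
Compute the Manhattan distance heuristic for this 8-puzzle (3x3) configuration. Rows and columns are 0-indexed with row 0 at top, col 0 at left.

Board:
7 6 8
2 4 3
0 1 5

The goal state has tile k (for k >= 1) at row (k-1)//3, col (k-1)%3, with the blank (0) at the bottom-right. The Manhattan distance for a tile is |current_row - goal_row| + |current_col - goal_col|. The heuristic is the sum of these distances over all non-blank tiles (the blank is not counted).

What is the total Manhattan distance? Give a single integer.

Answer: 16

Derivation:
Tile 7: at (0,0), goal (2,0), distance |0-2|+|0-0| = 2
Tile 6: at (0,1), goal (1,2), distance |0-1|+|1-2| = 2
Tile 8: at (0,2), goal (2,1), distance |0-2|+|2-1| = 3
Tile 2: at (1,0), goal (0,1), distance |1-0|+|0-1| = 2
Tile 4: at (1,1), goal (1,0), distance |1-1|+|1-0| = 1
Tile 3: at (1,2), goal (0,2), distance |1-0|+|2-2| = 1
Tile 1: at (2,1), goal (0,0), distance |2-0|+|1-0| = 3
Tile 5: at (2,2), goal (1,1), distance |2-1|+|2-1| = 2
Sum: 2 + 2 + 3 + 2 + 1 + 1 + 3 + 2 = 16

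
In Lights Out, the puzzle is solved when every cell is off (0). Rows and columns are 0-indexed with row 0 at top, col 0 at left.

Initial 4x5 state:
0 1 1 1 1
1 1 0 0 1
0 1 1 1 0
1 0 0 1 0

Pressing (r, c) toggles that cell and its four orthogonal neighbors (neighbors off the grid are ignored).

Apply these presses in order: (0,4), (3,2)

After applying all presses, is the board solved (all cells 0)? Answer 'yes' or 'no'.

After press 1 at (0,4):
0 1 1 0 0
1 1 0 0 0
0 1 1 1 0
1 0 0 1 0

After press 2 at (3,2):
0 1 1 0 0
1 1 0 0 0
0 1 0 1 0
1 1 1 0 0

Lights still on: 9

Answer: no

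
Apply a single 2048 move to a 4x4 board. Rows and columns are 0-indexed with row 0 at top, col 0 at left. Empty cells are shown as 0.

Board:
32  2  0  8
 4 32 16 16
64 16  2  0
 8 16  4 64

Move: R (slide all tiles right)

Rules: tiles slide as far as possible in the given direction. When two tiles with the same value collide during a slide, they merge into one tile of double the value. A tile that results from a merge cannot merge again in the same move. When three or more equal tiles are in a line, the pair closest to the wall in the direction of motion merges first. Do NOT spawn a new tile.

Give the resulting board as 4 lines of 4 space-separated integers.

Slide right:
row 0: [32, 2, 0, 8] -> [0, 32, 2, 8]
row 1: [4, 32, 16, 16] -> [0, 4, 32, 32]
row 2: [64, 16, 2, 0] -> [0, 64, 16, 2]
row 3: [8, 16, 4, 64] -> [8, 16, 4, 64]

Answer:  0 32  2  8
 0  4 32 32
 0 64 16  2
 8 16  4 64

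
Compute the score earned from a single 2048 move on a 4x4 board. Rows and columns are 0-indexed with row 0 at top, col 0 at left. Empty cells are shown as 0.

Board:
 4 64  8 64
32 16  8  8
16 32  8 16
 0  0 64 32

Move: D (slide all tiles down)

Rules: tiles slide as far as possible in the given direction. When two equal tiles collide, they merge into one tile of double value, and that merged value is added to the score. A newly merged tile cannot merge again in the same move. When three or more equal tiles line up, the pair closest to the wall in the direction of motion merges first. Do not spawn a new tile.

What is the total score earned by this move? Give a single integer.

Slide down:
col 0: [4, 32, 16, 0] -> [0, 4, 32, 16]  score +0 (running 0)
col 1: [64, 16, 32, 0] -> [0, 64, 16, 32]  score +0 (running 0)
col 2: [8, 8, 8, 64] -> [0, 8, 16, 64]  score +16 (running 16)
col 3: [64, 8, 16, 32] -> [64, 8, 16, 32]  score +0 (running 16)
Board after move:
 0  0  0 64
 4 64  8  8
32 16 16 16
16 32 64 32

Answer: 16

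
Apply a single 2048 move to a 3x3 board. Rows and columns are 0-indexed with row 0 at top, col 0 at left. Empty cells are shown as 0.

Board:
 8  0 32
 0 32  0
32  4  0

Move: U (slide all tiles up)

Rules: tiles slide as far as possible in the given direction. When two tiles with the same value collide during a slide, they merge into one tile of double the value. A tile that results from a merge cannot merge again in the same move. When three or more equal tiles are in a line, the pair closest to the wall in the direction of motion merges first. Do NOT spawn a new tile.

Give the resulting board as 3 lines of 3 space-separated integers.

Slide up:
col 0: [8, 0, 32] -> [8, 32, 0]
col 1: [0, 32, 4] -> [32, 4, 0]
col 2: [32, 0, 0] -> [32, 0, 0]

Answer:  8 32 32
32  4  0
 0  0  0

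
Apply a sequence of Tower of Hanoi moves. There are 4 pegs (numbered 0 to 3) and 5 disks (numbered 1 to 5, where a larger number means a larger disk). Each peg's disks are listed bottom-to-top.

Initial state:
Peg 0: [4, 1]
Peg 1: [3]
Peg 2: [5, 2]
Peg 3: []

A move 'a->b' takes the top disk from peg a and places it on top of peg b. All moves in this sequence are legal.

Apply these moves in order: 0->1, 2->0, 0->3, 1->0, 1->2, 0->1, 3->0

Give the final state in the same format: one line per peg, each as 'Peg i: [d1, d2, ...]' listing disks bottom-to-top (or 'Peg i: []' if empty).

After move 1 (0->1):
Peg 0: [4]
Peg 1: [3, 1]
Peg 2: [5, 2]
Peg 3: []

After move 2 (2->0):
Peg 0: [4, 2]
Peg 1: [3, 1]
Peg 2: [5]
Peg 3: []

After move 3 (0->3):
Peg 0: [4]
Peg 1: [3, 1]
Peg 2: [5]
Peg 3: [2]

After move 4 (1->0):
Peg 0: [4, 1]
Peg 1: [3]
Peg 2: [5]
Peg 3: [2]

After move 5 (1->2):
Peg 0: [4, 1]
Peg 1: []
Peg 2: [5, 3]
Peg 3: [2]

After move 6 (0->1):
Peg 0: [4]
Peg 1: [1]
Peg 2: [5, 3]
Peg 3: [2]

After move 7 (3->0):
Peg 0: [4, 2]
Peg 1: [1]
Peg 2: [5, 3]
Peg 3: []

Answer: Peg 0: [4, 2]
Peg 1: [1]
Peg 2: [5, 3]
Peg 3: []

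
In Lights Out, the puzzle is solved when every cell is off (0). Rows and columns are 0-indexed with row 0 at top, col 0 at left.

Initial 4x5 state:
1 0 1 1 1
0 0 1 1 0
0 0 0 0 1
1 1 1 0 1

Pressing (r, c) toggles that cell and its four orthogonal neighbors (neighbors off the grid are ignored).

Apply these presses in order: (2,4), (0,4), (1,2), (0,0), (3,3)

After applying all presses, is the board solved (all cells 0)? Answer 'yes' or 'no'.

After press 1 at (2,4):
1 0 1 1 1
0 0 1 1 1
0 0 0 1 0
1 1 1 0 0

After press 2 at (0,4):
1 0 1 0 0
0 0 1 1 0
0 0 0 1 0
1 1 1 0 0

After press 3 at (1,2):
1 0 0 0 0
0 1 0 0 0
0 0 1 1 0
1 1 1 0 0

After press 4 at (0,0):
0 1 0 0 0
1 1 0 0 0
0 0 1 1 0
1 1 1 0 0

After press 5 at (3,3):
0 1 0 0 0
1 1 0 0 0
0 0 1 0 0
1 1 0 1 1

Lights still on: 8

Answer: no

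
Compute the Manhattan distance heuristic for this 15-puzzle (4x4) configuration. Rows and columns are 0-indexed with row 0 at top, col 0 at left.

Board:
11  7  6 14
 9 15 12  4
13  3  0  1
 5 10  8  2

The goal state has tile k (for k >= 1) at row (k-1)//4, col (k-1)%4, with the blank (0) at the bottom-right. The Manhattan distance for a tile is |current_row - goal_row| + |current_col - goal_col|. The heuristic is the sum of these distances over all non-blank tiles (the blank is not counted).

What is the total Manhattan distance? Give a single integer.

Tile 11: at (0,0), goal (2,2), distance |0-2|+|0-2| = 4
Tile 7: at (0,1), goal (1,2), distance |0-1|+|1-2| = 2
Tile 6: at (0,2), goal (1,1), distance |0-1|+|2-1| = 2
Tile 14: at (0,3), goal (3,1), distance |0-3|+|3-1| = 5
Tile 9: at (1,0), goal (2,0), distance |1-2|+|0-0| = 1
Tile 15: at (1,1), goal (3,2), distance |1-3|+|1-2| = 3
Tile 12: at (1,2), goal (2,3), distance |1-2|+|2-3| = 2
Tile 4: at (1,3), goal (0,3), distance |1-0|+|3-3| = 1
Tile 13: at (2,0), goal (3,0), distance |2-3|+|0-0| = 1
Tile 3: at (2,1), goal (0,2), distance |2-0|+|1-2| = 3
Tile 1: at (2,3), goal (0,0), distance |2-0|+|3-0| = 5
Tile 5: at (3,0), goal (1,0), distance |3-1|+|0-0| = 2
Tile 10: at (3,1), goal (2,1), distance |3-2|+|1-1| = 1
Tile 8: at (3,2), goal (1,3), distance |3-1|+|2-3| = 3
Tile 2: at (3,3), goal (0,1), distance |3-0|+|3-1| = 5
Sum: 4 + 2 + 2 + 5 + 1 + 3 + 2 + 1 + 1 + 3 + 5 + 2 + 1 + 3 + 5 = 40

Answer: 40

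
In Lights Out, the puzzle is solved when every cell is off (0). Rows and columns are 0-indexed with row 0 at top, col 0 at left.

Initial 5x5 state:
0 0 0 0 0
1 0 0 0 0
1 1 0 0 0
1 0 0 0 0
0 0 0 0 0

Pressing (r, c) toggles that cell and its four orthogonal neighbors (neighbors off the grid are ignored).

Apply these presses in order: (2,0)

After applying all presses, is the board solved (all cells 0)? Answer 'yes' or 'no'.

Answer: yes

Derivation:
After press 1 at (2,0):
0 0 0 0 0
0 0 0 0 0
0 0 0 0 0
0 0 0 0 0
0 0 0 0 0

Lights still on: 0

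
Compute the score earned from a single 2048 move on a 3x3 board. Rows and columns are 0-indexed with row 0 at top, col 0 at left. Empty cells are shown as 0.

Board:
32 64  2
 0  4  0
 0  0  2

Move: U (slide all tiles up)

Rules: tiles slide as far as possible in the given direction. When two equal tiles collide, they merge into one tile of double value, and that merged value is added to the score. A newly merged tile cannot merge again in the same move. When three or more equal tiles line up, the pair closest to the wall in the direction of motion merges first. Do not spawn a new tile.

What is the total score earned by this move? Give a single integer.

Answer: 4

Derivation:
Slide up:
col 0: [32, 0, 0] -> [32, 0, 0]  score +0 (running 0)
col 1: [64, 4, 0] -> [64, 4, 0]  score +0 (running 0)
col 2: [2, 0, 2] -> [4, 0, 0]  score +4 (running 4)
Board after move:
32 64  4
 0  4  0
 0  0  0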